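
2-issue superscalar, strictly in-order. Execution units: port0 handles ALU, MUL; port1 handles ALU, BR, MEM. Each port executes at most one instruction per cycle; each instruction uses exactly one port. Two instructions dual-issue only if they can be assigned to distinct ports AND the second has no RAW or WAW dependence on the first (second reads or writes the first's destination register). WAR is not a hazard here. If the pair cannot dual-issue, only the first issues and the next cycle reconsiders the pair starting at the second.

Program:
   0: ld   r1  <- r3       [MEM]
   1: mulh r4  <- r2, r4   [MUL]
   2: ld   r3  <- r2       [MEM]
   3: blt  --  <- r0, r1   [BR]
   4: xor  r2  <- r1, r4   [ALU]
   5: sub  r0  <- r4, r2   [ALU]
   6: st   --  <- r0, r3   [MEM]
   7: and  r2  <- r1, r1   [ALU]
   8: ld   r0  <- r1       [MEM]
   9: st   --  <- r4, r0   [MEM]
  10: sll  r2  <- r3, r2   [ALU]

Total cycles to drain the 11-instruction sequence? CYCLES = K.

CYCLES = 7

c0: i0&i1 ld;mulh  dual
c1: i2 ld  no-port MEM/BR
c2: i3&i4 blt;xor  dual
c3: i5 sub  RAW r0
c4: i6&i7 st;and  dual
c5: i8 ld  no-port MEM/MEM
c6: i9&i10 st;sll  dual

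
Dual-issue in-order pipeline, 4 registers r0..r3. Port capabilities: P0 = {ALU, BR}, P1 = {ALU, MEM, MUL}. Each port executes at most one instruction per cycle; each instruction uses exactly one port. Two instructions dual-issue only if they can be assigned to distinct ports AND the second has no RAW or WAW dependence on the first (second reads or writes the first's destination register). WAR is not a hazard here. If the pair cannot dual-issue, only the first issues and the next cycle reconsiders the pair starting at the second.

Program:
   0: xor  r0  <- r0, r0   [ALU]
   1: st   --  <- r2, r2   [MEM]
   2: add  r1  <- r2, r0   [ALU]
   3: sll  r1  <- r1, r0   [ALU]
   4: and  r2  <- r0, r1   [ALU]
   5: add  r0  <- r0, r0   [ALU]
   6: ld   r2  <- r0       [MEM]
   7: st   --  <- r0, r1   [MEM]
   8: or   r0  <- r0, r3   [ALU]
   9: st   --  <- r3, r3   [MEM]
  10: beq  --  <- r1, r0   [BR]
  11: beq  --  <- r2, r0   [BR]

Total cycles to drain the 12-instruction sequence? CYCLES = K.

#0 head=0: xor;st i0+i1 dual
#1 head=2: add i2 RAW+WAW r1
#2 head=3: sll i3 RAW r1
#3 head=4: and;add i4+i5 dual
#4 head=6: ld i6 no-port MEM/MEM
#5 head=7: st;or i7+i8 dual
#6 head=9: st;beq i9+i10 dual
#7 head=11: beq i11 tail

CYCLES = 8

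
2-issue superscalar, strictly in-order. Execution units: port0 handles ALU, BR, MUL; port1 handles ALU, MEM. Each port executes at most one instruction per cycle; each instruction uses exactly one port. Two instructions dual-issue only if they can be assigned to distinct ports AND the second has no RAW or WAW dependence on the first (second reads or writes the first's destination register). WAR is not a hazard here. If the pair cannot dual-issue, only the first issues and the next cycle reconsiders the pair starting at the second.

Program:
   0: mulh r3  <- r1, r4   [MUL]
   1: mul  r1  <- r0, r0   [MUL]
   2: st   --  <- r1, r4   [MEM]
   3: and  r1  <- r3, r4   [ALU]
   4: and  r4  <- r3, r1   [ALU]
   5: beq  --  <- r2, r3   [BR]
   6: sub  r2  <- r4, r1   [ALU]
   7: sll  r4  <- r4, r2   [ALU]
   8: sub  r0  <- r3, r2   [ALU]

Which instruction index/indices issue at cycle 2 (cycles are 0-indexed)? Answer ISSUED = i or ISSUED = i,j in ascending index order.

ISSUED = 2,3

[0] i0  mulh  -- no-port MUL/MUL
[1] i1  mul  -- RAW r1
[2] i2+i3  st;and  -- dual
[3] i4+i5  and;beq  -- dual
[4] i6  sub  -- RAW r2
[5] i7+i8  sll;sub  -- dual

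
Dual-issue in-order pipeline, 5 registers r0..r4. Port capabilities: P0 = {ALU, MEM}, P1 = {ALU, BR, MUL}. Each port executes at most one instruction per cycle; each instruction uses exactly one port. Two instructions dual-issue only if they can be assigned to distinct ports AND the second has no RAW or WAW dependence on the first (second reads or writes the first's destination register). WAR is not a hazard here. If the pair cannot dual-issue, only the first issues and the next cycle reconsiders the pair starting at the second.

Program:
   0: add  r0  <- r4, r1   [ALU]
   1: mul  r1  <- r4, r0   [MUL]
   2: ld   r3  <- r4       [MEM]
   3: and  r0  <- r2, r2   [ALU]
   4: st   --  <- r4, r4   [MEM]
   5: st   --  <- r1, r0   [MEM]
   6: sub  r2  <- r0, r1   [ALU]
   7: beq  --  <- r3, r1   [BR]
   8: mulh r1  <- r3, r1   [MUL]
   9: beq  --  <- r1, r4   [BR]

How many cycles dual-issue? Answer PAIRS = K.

t=0 i0:add.ALU ; RAW r0
t=1 i1&i2:mul.MUL/ld.MEM ; 2-wide
t=2 i3&i4:and.ALU/st.MEM ; 2-wide
t=3 i5&i6:st.MEM/sub.ALU ; 2-wide
t=4 i7:beq.BR ; no-port BR/MUL
t=5 i8:mulh.MUL ; no-port MUL/BR
t=6 i9:beq.BR ; tail

PAIRS = 3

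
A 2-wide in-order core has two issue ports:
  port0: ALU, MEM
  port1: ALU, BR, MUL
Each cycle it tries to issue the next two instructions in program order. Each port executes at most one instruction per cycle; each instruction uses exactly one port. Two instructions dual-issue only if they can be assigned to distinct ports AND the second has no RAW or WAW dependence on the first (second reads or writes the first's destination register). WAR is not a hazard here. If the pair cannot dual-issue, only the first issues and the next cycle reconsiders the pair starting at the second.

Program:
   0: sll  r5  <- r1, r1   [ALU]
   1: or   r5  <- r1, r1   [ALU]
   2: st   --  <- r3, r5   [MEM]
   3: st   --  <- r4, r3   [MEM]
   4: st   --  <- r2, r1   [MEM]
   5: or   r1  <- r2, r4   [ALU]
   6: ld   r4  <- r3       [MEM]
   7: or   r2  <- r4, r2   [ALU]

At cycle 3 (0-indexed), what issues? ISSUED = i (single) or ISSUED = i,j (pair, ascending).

ISSUED = 3

0. sll @i0  | WAW r5
1. or @i1  | RAW r5
2. st @i2  | no-port MEM/MEM
3. st @i3  | no-port MEM/MEM
4. st;or @i4+i5  | dual
5. ld @i6  | RAW r4
6. or @i7  | tail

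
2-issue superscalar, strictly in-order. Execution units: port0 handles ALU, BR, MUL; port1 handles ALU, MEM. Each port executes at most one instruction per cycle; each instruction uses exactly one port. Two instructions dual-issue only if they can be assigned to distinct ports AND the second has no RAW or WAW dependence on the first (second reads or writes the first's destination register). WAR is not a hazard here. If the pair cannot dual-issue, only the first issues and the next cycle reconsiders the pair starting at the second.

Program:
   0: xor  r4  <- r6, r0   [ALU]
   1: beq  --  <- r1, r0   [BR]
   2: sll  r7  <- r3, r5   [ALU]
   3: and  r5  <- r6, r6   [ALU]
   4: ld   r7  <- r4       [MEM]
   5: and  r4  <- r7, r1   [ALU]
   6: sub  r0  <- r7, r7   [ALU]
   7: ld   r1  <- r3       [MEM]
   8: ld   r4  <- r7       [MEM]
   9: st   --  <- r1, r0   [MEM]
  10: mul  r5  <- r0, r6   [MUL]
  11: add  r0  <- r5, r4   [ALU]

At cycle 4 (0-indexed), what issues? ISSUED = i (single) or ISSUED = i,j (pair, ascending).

ISSUED = 7

  cy0 -> i0+i1 (xor;beq) 2-wide
  cy1 -> i2+i3 (sll;and) 2-wide
  cy2 -> i4 (ld) RAW r7
  cy3 -> i5+i6 (and;sub) 2-wide
  cy4 -> i7 (ld) no-port MEM/MEM
  cy5 -> i8 (ld) no-port MEM/MEM
  cy6 -> i9+i10 (st;mul) 2-wide
  cy7 -> i11 (add) tail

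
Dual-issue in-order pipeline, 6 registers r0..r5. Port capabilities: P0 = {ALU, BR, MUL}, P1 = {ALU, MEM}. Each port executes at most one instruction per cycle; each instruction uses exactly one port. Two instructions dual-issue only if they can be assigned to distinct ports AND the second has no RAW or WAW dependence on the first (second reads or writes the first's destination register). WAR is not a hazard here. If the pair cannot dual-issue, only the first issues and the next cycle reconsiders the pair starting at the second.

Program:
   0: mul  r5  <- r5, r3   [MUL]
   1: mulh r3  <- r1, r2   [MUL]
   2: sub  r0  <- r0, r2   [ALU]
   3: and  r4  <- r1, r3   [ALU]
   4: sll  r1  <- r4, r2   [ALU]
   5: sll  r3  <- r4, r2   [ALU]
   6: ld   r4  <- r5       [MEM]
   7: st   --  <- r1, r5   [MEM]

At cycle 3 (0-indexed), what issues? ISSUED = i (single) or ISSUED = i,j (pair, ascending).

  cy0 -> i0 (mul) no-port MUL/MUL
  cy1 -> i1+i2 (mulh;sub) pair
  cy2 -> i3 (and) RAW r4
  cy3 -> i4+i5 (sll;sll) pair
  cy4 -> i6 (ld) no-port MEM/MEM
  cy5 -> i7 (st) tail

ISSUED = 4,5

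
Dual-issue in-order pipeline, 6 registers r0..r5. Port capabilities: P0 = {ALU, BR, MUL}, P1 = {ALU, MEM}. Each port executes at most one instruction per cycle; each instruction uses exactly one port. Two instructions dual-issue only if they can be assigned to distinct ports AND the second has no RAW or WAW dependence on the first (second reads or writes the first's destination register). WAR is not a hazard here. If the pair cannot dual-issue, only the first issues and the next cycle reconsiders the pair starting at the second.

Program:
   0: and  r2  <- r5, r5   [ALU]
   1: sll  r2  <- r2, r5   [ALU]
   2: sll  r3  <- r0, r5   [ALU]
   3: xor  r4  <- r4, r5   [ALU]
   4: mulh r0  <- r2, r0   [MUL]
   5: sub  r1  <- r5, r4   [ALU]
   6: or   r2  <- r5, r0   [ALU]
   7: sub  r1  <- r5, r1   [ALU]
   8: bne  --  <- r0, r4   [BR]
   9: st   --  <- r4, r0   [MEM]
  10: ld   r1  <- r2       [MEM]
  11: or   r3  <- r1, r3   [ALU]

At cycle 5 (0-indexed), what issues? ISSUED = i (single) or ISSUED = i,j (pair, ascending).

ISSUED = 9

t=0 i0:and ; RAW+WAW r2
t=1 i1&i2:sll+sll ; dual
t=2 i3&i4:xor+mulh ; dual
t=3 i5&i6:sub+or ; dual
t=4 i7&i8:sub+bne ; dual
t=5 i9:st ; no-port MEM/MEM
t=6 i10:ld ; RAW r1
t=7 i11:or ; tail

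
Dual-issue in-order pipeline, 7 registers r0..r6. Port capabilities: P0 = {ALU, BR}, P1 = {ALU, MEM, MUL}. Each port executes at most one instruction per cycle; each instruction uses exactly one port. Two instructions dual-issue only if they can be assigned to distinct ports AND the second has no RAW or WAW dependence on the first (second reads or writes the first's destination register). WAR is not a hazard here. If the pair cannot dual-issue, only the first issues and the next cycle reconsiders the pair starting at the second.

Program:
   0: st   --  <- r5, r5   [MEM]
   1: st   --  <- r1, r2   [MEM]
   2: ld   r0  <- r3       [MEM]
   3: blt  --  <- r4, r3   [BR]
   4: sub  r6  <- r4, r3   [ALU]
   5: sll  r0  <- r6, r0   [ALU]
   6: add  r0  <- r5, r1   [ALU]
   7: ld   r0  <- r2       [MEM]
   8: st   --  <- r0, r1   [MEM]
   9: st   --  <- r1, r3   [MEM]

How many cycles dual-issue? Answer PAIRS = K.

PAIRS = 1

c0: i0 st  no-port MEM/MEM
c1: i1 st  no-port MEM/MEM
c2: i2+i3 ld+blt  2-wide
c3: i4 sub  RAW r6
c4: i5 sll  WAW r0
c5: i6 add  WAW r0
c6: i7 ld  no-port MEM/MEM
c7: i8 st  no-port MEM/MEM
c8: i9 st  tail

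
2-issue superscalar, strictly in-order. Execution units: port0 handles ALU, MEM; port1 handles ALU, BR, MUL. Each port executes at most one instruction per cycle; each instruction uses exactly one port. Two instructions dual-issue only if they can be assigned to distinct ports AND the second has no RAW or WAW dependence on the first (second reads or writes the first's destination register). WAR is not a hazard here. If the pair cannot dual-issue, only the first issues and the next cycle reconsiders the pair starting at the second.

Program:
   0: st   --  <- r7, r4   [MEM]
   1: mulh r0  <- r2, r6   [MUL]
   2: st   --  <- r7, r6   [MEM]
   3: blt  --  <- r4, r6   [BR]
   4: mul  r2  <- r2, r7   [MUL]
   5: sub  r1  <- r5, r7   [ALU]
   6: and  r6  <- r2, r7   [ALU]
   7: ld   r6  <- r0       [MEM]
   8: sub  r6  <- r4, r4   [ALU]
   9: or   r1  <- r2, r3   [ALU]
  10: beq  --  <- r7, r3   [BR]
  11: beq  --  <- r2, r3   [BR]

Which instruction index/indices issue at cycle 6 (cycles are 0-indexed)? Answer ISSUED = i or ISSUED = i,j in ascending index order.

ISSUED = 10

#0 head=0: st;mulh i0+i1 dual
#1 head=2: st;blt i2+i3 dual
#2 head=4: mul;sub i4+i5 dual
#3 head=6: and i6 WAW r6
#4 head=7: ld i7 WAW r6
#5 head=8: sub;or i8+i9 dual
#6 head=10: beq i10 no-port BR/BR
#7 head=11: beq i11 tail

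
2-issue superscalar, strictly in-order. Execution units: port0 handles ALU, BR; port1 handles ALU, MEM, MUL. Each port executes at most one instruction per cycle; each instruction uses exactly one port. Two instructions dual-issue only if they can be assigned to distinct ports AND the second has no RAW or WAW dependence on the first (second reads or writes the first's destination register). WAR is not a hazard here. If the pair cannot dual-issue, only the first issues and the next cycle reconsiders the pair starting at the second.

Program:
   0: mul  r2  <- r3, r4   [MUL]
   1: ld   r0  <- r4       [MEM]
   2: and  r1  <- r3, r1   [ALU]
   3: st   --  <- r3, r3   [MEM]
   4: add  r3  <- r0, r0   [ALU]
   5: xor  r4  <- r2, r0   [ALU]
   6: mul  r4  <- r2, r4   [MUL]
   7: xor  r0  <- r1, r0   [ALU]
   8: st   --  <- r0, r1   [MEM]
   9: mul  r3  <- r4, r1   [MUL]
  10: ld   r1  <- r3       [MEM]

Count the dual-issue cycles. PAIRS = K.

#0 head=0: mul.MUL i0 no-port MUL/MEM
#1 head=1: ld.MEM and.ALU i1,i2 2-wide
#2 head=3: st.MEM add.ALU i3,i4 2-wide
#3 head=5: xor.ALU i5 RAW+WAW r4
#4 head=6: mul.MUL xor.ALU i6,i7 2-wide
#5 head=8: st.MEM i8 no-port MEM/MUL
#6 head=9: mul.MUL i9 no-port MUL/MEM
#7 head=10: ld.MEM i10 tail

PAIRS = 3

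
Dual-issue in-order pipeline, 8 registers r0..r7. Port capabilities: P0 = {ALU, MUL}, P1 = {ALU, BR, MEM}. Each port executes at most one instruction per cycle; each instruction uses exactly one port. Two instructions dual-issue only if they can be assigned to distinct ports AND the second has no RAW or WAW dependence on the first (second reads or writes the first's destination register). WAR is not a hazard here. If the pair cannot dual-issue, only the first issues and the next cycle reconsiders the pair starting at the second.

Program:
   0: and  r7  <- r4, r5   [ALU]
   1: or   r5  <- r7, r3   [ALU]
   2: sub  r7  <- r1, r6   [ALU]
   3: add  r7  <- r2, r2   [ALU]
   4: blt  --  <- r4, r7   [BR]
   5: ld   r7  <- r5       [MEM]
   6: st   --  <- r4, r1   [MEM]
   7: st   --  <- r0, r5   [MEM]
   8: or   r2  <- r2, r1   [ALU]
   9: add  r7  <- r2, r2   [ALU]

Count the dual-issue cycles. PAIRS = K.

PAIRS = 2

0. and @i0  | RAW r7
1. or/sub @i1+i2  | 2-wide
2. add @i3  | RAW r7
3. blt @i4  | no-port BR/MEM
4. ld @i5  | no-port MEM/MEM
5. st @i6  | no-port MEM/MEM
6. st/or @i7+i8  | 2-wide
7. add @i9  | tail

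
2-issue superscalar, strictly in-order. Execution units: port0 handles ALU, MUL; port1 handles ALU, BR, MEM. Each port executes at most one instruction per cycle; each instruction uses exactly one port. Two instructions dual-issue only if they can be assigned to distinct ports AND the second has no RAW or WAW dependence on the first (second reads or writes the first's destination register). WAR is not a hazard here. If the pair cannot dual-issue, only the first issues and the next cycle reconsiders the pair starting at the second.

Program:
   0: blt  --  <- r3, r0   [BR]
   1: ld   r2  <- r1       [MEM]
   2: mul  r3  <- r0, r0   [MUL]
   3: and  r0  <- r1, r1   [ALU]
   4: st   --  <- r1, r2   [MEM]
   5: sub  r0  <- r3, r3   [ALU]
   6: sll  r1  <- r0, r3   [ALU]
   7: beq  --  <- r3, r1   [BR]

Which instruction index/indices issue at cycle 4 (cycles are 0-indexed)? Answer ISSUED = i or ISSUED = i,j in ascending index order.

ISSUED = 6

#0 head=0: blt i0 no-port BR/MEM
#1 head=1: ld;mul i1,i2 pair
#2 head=3: and;st i3,i4 pair
#3 head=5: sub i5 RAW r0
#4 head=6: sll i6 RAW r1
#5 head=7: beq i7 tail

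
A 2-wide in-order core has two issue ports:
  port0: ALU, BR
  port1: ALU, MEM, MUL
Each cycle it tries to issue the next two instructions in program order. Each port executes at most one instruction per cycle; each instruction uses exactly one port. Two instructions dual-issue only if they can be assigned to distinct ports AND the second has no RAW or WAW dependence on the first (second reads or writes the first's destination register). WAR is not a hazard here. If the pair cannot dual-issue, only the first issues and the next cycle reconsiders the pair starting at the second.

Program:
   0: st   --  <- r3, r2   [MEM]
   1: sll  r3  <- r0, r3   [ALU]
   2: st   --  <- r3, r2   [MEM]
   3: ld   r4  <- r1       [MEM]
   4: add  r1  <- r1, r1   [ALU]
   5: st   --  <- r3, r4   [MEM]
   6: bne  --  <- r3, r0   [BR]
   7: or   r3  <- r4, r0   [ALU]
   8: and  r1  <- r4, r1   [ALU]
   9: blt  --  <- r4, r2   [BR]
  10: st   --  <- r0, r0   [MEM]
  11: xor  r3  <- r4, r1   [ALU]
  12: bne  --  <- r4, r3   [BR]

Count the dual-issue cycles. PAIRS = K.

PAIRS = 5

t=0 i0,i1:st;sll ; dual
t=1 i2:st ; no-port MEM/MEM
t=2 i3,i4:ld;add ; dual
t=3 i5,i6:st;bne ; dual
t=4 i7,i8:or;and ; dual
t=5 i9,i10:blt;st ; dual
t=6 i11:xor ; RAW r3
t=7 i12:bne ; tail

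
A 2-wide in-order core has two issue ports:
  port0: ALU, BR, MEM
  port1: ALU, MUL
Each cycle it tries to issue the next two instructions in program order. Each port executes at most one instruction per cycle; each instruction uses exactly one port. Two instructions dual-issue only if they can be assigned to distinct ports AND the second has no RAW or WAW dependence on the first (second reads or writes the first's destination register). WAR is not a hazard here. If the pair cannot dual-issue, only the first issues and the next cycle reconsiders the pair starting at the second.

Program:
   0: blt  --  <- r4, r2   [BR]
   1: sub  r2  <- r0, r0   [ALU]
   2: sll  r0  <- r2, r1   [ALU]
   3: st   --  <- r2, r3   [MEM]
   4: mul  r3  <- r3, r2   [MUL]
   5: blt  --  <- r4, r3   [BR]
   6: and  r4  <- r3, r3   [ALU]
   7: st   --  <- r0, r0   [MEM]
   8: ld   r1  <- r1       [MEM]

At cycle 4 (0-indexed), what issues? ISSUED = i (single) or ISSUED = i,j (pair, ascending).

ISSUED = 7

c0: i0+i1 blt;sub  dual
c1: i2+i3 sll;st  dual
c2: i4 mul  RAW r3
c3: i5+i6 blt;and  dual
c4: i7 st  no-port MEM/MEM
c5: i8 ld  tail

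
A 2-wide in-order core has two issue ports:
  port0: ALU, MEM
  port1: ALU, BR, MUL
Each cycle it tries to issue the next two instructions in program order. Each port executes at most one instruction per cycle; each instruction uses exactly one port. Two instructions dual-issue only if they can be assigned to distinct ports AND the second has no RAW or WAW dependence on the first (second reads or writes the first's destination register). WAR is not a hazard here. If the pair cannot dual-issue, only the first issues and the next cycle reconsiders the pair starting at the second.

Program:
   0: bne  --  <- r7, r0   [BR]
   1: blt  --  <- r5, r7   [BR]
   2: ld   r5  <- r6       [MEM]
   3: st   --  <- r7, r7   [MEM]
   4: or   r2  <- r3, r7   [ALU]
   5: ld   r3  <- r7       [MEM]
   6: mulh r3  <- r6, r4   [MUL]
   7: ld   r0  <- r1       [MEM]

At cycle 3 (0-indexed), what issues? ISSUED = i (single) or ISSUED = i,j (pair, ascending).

c0: i0 bne  no-port BR/BR
c1: i1&i2 blt+ld  2-wide
c2: i3&i4 st+or  2-wide
c3: i5 ld  WAW r3
c4: i6&i7 mulh+ld  2-wide

ISSUED = 5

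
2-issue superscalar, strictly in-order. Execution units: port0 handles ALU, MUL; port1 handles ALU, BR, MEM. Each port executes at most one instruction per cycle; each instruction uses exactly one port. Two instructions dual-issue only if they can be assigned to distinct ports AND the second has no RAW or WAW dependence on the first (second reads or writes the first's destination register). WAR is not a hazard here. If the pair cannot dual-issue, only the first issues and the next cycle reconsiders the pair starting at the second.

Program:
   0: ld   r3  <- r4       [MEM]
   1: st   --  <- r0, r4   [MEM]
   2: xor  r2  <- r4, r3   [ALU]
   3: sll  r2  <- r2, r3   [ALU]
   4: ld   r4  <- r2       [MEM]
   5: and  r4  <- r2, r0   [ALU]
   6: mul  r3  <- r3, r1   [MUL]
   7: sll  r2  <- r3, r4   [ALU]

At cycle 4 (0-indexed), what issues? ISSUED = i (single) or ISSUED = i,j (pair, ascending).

#0 head=0: ld.MEM i0 no-port MEM/MEM
#1 head=1: st.MEM;xor.ALU i1&i2 2-wide
#2 head=3: sll.ALU i3 RAW r2
#3 head=4: ld.MEM i4 WAW r4
#4 head=5: and.ALU;mul.MUL i5&i6 2-wide
#5 head=7: sll.ALU i7 tail

ISSUED = 5,6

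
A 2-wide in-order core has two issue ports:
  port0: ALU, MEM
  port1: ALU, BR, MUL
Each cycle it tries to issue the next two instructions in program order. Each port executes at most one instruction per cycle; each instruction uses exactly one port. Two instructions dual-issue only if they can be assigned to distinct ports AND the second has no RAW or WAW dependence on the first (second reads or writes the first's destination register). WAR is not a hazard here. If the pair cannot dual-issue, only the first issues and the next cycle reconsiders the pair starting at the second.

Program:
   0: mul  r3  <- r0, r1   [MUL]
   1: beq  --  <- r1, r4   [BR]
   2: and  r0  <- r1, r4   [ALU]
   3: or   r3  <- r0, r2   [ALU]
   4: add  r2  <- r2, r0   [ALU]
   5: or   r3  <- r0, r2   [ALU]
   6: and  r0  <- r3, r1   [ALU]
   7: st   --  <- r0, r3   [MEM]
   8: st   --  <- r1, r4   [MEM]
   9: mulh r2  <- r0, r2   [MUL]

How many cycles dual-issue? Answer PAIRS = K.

PAIRS = 3

0. mul.MUL @i0  | no-port MUL/BR
1. beq.BR and.ALU @i1+i2  | pair
2. or.ALU add.ALU @i3+i4  | pair
3. or.ALU @i5  | RAW r3
4. and.ALU @i6  | RAW r0
5. st.MEM @i7  | no-port MEM/MEM
6. st.MEM mulh.MUL @i8+i9  | pair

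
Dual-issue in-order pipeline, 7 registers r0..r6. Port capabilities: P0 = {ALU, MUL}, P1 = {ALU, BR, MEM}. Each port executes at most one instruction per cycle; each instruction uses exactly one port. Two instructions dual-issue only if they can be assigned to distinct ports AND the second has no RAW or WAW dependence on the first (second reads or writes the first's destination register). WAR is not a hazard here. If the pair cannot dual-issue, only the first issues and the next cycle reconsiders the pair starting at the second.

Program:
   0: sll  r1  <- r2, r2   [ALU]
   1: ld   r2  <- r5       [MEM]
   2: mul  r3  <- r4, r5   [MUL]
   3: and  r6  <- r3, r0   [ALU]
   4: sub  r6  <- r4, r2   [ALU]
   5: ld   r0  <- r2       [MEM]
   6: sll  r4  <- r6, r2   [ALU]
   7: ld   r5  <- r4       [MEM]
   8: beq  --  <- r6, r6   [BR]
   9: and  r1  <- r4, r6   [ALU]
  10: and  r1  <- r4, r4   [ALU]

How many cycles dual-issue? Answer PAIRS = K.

PAIRS = 3

[0] i0,i1  sll;ld  -- dual
[1] i2  mul  -- RAW r3
[2] i3  and  -- WAW r6
[3] i4,i5  sub;ld  -- dual
[4] i6  sll  -- RAW r4
[5] i7  ld  -- no-port MEM/BR
[6] i8,i9  beq;and  -- dual
[7] i10  and  -- tail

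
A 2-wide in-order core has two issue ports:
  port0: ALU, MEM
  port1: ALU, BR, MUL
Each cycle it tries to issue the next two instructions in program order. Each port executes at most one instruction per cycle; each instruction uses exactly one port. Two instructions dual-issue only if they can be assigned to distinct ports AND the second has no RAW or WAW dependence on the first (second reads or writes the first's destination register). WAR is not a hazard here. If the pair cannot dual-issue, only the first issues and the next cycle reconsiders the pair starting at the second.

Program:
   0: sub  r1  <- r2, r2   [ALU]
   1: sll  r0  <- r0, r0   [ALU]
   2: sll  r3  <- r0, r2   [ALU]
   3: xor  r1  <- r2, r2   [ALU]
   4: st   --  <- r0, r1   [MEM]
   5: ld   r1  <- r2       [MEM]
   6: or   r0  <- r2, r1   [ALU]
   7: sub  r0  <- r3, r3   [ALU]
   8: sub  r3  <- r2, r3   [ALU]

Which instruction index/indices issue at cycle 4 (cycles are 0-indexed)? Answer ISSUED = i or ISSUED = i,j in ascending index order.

ISSUED = 6

[0] i0&i1  sub.ALU;sll.ALU  -- dual
[1] i2&i3  sll.ALU;xor.ALU  -- dual
[2] i4  st.MEM  -- no-port MEM/MEM
[3] i5  ld.MEM  -- RAW r1
[4] i6  or.ALU  -- WAW r0
[5] i7&i8  sub.ALU;sub.ALU  -- dual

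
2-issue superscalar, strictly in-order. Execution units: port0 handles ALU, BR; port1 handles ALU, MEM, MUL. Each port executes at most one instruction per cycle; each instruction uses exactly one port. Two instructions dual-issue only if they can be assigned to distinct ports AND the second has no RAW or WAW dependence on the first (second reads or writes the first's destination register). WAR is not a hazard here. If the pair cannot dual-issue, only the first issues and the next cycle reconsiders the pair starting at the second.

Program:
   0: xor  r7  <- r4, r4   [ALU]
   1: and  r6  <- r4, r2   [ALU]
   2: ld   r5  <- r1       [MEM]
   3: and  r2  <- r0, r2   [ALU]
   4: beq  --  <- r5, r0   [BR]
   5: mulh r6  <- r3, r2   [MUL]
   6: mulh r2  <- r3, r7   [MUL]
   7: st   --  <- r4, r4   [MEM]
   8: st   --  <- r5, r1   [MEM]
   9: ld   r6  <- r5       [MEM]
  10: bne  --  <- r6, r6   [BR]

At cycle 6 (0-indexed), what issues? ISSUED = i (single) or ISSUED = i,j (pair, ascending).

ISSUED = 9

  cy0 -> i0+i1 (xor.ALU+and.ALU) 2-wide
  cy1 -> i2+i3 (ld.MEM+and.ALU) 2-wide
  cy2 -> i4+i5 (beq.BR+mulh.MUL) 2-wide
  cy3 -> i6 (mulh.MUL) no-port MUL/MEM
  cy4 -> i7 (st.MEM) no-port MEM/MEM
  cy5 -> i8 (st.MEM) no-port MEM/MEM
  cy6 -> i9 (ld.MEM) RAW r6
  cy7 -> i10 (bne.BR) tail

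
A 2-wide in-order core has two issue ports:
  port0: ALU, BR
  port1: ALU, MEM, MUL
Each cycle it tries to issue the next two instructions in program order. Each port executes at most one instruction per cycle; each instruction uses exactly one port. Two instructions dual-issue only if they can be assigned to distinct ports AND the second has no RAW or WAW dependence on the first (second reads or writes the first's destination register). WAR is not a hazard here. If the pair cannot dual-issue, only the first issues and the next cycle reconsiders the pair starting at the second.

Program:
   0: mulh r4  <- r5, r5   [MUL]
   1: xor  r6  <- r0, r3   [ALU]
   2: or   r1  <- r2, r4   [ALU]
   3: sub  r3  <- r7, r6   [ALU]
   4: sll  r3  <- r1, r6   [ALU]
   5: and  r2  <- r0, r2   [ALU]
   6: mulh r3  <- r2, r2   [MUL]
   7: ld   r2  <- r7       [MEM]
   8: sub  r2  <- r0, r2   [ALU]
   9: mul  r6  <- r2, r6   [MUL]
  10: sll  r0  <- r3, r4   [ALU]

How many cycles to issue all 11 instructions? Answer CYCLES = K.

c0: i0&i1 mulh+xor  pair
c1: i2&i3 or+sub  pair
c2: i4&i5 sll+and  pair
c3: i6 mulh  no-port MUL/MEM
c4: i7 ld  RAW+WAW r2
c5: i8 sub  RAW r2
c6: i9&i10 mul+sll  pair

CYCLES = 7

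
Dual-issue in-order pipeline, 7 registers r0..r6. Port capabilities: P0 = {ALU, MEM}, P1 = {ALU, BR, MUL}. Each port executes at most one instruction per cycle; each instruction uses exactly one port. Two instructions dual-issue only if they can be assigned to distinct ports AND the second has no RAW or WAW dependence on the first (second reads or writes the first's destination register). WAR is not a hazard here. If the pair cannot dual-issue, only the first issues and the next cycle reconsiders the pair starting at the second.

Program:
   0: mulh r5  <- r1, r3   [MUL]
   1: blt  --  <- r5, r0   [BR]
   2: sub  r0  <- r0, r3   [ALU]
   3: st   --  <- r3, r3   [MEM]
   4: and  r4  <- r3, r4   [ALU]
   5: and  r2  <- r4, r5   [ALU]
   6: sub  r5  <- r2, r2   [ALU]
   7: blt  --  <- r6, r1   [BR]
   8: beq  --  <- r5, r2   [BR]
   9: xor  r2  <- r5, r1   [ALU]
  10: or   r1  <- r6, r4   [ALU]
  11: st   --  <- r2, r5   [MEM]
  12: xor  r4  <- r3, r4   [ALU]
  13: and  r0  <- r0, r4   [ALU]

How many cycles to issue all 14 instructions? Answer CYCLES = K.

CYCLES = 9

  cy0 -> i0 (mulh) no-port MUL/BR
  cy1 -> i1,i2 (blt/sub) 2-wide
  cy2 -> i3,i4 (st/and) 2-wide
  cy3 -> i5 (and) RAW r2
  cy4 -> i6,i7 (sub/blt) 2-wide
  cy5 -> i8,i9 (beq/xor) 2-wide
  cy6 -> i10,i11 (or/st) 2-wide
  cy7 -> i12 (xor) RAW r4
  cy8 -> i13 (and) tail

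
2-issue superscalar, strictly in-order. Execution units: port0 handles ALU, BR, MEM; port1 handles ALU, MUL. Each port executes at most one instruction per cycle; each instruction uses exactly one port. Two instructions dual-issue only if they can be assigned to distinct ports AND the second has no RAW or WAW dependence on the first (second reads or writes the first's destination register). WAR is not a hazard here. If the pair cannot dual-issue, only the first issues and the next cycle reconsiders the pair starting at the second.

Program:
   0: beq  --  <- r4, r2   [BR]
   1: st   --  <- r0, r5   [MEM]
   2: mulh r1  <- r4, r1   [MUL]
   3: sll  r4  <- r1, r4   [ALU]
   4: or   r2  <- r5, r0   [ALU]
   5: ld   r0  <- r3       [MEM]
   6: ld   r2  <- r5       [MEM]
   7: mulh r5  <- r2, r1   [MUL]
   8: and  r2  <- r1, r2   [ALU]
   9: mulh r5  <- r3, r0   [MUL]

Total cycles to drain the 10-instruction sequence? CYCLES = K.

  cy0 -> i0 (beq) no-port BR/MEM
  cy1 -> i1/i2 (st mulh) 2-wide
  cy2 -> i3/i4 (sll or) 2-wide
  cy3 -> i5 (ld) no-port MEM/MEM
  cy4 -> i6 (ld) RAW r2
  cy5 -> i7/i8 (mulh and) 2-wide
  cy6 -> i9 (mulh) tail

CYCLES = 7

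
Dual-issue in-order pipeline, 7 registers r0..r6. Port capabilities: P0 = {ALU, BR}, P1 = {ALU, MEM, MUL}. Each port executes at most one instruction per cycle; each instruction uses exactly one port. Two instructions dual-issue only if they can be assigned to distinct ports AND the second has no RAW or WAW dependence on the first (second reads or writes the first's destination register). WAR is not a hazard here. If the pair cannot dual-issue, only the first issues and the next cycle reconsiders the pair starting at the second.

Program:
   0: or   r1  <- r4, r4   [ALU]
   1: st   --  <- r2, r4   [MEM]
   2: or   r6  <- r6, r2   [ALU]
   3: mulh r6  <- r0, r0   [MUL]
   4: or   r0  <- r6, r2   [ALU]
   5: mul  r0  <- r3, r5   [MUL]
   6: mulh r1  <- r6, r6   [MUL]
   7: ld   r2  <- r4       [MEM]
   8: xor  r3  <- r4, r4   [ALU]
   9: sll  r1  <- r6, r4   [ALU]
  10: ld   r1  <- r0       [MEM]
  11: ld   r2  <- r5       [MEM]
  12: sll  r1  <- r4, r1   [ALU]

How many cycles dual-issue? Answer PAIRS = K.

PAIRS = 3

t=0 i0+i1:or.ALU;st.MEM ; dual
t=1 i2:or.ALU ; WAW r6
t=2 i3:mulh.MUL ; RAW r6
t=3 i4:or.ALU ; WAW r0
t=4 i5:mul.MUL ; no-port MUL/MUL
t=5 i6:mulh.MUL ; no-port MUL/MEM
t=6 i7+i8:ld.MEM;xor.ALU ; dual
t=7 i9:sll.ALU ; WAW r1
t=8 i10:ld.MEM ; no-port MEM/MEM
t=9 i11+i12:ld.MEM;sll.ALU ; dual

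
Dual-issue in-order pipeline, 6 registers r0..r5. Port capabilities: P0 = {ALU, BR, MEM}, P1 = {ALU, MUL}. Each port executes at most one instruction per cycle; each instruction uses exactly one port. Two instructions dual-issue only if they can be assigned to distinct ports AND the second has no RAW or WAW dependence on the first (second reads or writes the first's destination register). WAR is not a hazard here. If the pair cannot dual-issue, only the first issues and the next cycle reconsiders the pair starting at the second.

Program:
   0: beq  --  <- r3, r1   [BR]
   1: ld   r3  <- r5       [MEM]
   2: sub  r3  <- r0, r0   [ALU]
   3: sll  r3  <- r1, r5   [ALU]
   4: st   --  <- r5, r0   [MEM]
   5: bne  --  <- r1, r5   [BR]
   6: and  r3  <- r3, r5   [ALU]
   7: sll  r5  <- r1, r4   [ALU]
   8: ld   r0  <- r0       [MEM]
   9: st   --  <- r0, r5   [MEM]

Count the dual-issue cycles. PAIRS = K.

PAIRS = 3

0. beq.BR @i0  | no-port BR/MEM
1. ld.MEM @i1  | WAW r3
2. sub.ALU @i2  | WAW r3
3. sll.ALU st.MEM @i3/i4  | 2-wide
4. bne.BR and.ALU @i5/i6  | 2-wide
5. sll.ALU ld.MEM @i7/i8  | 2-wide
6. st.MEM @i9  | tail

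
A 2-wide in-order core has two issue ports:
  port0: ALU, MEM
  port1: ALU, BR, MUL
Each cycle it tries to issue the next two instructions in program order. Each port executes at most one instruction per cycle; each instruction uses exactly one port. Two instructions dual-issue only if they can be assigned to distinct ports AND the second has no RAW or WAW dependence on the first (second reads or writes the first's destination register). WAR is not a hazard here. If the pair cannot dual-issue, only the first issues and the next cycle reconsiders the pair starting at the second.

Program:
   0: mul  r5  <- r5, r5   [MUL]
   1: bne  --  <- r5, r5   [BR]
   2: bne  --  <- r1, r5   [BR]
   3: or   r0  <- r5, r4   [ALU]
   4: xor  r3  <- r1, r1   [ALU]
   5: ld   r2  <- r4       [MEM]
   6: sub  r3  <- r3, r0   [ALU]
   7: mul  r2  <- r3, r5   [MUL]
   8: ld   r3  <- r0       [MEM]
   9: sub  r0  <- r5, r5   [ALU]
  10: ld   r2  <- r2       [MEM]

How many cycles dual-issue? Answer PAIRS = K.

PAIRS = 4

#0 head=0: mul i0 no-port MUL/BR
#1 head=1: bne i1 no-port BR/BR
#2 head=2: bne;or i2,i3 2-wide
#3 head=4: xor;ld i4,i5 2-wide
#4 head=6: sub i6 RAW r3
#5 head=7: mul;ld i7,i8 2-wide
#6 head=9: sub;ld i9,i10 2-wide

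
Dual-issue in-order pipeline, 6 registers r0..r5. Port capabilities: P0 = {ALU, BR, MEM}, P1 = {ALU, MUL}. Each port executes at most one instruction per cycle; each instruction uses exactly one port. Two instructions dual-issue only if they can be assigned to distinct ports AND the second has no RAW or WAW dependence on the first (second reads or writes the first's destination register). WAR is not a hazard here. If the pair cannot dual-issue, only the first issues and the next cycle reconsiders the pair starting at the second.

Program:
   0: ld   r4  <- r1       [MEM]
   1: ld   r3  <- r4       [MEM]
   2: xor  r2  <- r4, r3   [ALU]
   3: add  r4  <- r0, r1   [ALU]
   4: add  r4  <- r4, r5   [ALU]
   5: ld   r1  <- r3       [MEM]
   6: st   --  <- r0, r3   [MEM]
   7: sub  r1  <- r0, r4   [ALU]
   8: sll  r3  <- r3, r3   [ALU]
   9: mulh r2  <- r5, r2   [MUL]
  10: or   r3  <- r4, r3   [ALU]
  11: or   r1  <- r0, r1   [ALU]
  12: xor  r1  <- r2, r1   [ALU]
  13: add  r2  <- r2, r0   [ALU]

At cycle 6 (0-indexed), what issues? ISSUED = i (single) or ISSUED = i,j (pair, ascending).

ISSUED = 10,11

  cy0 -> i0 (ld.MEM) no-port MEM/MEM
  cy1 -> i1 (ld.MEM) RAW r3
  cy2 -> i2,i3 (xor.ALU/add.ALU) 2-wide
  cy3 -> i4,i5 (add.ALU/ld.MEM) 2-wide
  cy4 -> i6,i7 (st.MEM/sub.ALU) 2-wide
  cy5 -> i8,i9 (sll.ALU/mulh.MUL) 2-wide
  cy6 -> i10,i11 (or.ALU/or.ALU) 2-wide
  cy7 -> i12,i13 (xor.ALU/add.ALU) 2-wide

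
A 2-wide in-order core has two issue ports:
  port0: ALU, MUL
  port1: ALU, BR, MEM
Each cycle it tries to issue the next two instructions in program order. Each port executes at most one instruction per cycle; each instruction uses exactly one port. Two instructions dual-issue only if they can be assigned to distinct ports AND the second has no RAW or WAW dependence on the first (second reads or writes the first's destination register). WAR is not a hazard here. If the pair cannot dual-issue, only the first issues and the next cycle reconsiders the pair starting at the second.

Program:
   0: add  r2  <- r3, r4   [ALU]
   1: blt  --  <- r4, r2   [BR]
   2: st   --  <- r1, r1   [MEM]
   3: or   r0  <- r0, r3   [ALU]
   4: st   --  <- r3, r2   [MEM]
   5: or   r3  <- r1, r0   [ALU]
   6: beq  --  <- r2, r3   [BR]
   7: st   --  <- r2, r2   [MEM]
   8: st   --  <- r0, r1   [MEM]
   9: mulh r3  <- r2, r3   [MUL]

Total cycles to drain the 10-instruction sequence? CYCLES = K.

[0] i0  add.ALU  -- RAW r2
[1] i1  blt.BR  -- no-port BR/MEM
[2] i2/i3  st.MEM/or.ALU  -- pair
[3] i4/i5  st.MEM/or.ALU  -- pair
[4] i6  beq.BR  -- no-port BR/MEM
[5] i7  st.MEM  -- no-port MEM/MEM
[6] i8/i9  st.MEM/mulh.MUL  -- pair

CYCLES = 7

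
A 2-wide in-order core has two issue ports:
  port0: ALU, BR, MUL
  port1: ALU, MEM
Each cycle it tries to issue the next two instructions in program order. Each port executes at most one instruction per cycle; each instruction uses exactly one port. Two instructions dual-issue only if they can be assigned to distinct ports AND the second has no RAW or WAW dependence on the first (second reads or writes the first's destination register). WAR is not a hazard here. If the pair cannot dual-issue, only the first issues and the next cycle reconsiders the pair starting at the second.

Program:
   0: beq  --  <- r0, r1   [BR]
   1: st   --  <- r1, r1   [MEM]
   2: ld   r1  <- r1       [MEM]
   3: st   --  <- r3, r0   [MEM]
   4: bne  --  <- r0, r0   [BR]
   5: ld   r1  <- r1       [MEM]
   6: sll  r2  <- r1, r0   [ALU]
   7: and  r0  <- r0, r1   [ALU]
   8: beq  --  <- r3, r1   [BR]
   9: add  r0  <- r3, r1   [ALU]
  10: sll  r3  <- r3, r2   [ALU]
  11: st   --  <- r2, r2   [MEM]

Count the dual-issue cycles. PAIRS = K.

[0] i0,i1  beq st  -- pair
[1] i2  ld  -- no-port MEM/MEM
[2] i3,i4  st bne  -- pair
[3] i5  ld  -- RAW r1
[4] i6,i7  sll and  -- pair
[5] i8,i9  beq add  -- pair
[6] i10,i11  sll st  -- pair

PAIRS = 5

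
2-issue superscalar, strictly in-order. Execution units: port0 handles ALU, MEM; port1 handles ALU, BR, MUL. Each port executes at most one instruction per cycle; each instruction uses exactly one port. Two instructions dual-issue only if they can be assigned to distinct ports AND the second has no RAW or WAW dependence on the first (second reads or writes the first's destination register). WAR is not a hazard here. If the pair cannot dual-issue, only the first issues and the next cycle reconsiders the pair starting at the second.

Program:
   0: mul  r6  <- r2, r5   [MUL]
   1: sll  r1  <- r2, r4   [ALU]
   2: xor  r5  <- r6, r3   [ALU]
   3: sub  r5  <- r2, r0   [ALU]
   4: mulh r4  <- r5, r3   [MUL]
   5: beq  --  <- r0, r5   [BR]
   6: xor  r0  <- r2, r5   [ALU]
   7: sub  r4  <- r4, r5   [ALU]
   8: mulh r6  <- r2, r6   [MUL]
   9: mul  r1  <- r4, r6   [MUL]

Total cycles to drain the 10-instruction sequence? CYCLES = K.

CYCLES = 7

c0: i0/i1 mul/sll  2-wide
c1: i2 xor  WAW r5
c2: i3 sub  RAW r5
c3: i4 mulh  no-port MUL/BR
c4: i5/i6 beq/xor  2-wide
c5: i7/i8 sub/mulh  2-wide
c6: i9 mul  tail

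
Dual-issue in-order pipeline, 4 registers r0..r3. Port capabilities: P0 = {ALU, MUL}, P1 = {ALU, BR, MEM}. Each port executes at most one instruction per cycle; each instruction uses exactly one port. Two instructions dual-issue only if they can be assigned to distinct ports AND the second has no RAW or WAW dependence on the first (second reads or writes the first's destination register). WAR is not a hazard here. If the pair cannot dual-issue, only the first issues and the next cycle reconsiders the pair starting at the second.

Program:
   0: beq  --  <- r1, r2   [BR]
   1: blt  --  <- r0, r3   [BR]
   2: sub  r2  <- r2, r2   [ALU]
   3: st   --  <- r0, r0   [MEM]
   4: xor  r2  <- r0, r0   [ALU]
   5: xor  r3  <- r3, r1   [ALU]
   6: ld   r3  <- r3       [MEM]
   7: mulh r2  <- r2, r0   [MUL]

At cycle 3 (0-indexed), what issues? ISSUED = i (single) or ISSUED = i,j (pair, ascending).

t=0 i0:beq ; no-port BR/BR
t=1 i1&i2:blt+sub ; pair
t=2 i3&i4:st+xor ; pair
t=3 i5:xor ; RAW+WAW r3
t=4 i6&i7:ld+mulh ; pair

ISSUED = 5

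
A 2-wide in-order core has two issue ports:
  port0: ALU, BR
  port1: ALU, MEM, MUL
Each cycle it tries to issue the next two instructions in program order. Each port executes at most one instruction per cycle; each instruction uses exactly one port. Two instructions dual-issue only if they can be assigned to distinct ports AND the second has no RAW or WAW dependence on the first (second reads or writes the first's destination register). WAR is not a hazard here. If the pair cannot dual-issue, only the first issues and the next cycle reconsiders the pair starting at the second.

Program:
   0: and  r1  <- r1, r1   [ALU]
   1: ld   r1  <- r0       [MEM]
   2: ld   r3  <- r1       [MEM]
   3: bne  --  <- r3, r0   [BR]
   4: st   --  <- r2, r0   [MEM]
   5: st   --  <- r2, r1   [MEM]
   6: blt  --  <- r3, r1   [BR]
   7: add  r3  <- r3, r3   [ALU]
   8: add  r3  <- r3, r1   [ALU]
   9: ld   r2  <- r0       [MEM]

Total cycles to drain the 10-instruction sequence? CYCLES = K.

CYCLES = 7

0. and @i0  | WAW r1
1. ld @i1  | no-port MEM/MEM
2. ld @i2  | RAW r3
3. bne+st @i3/i4  | 2-wide
4. st+blt @i5/i6  | 2-wide
5. add @i7  | RAW+WAW r3
6. add+ld @i8/i9  | 2-wide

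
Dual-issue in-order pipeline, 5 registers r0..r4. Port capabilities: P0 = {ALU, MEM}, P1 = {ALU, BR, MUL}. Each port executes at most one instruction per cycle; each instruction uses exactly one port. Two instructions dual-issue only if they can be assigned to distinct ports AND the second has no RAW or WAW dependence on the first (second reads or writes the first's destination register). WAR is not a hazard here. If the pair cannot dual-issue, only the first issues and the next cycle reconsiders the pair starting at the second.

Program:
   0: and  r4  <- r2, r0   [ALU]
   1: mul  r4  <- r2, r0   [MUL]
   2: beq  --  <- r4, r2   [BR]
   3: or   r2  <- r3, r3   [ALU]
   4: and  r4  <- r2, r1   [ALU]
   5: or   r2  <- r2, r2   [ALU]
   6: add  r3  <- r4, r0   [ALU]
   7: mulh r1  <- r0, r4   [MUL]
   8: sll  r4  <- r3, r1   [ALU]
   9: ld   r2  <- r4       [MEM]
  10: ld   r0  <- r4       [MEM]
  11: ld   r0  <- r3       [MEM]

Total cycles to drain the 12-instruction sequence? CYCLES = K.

CYCLES = 9

0. and @i0  | WAW r4
1. mul @i1  | no-port MUL/BR
2. beq or @i2/i3  | 2-wide
3. and or @i4/i5  | 2-wide
4. add mulh @i6/i7  | 2-wide
5. sll @i8  | RAW r4
6. ld @i9  | no-port MEM/MEM
7. ld @i10  | no-port MEM/MEM
8. ld @i11  | tail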